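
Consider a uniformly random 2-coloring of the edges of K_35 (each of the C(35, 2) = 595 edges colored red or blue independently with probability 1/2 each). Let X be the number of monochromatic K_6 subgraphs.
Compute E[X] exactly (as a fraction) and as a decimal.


Let X = Σ_S X_S over the C(35, 6) = 1623160 subsets S of size 6, where X_S = 1 if the K_6 on S is monochromatic.
For a fixed S, the K_6 on S has C(6, 2) = 15 edges. P[all 15 edges red] = (1/2)^15, and likewise for blue, so P[monochromatic] = 2·(1/2)^15 = 2^{1 − 15} = 1/16384.
By linearity of expectation: E[X] = C(35, 6) · 2^{1 − 15} = 1623160 · 1/16384 = 202895/2048.
Numerically: E[X] ≈ 99.070.

E[X] = C(35,6)·2^(1−C(6,2)) = 202895/2048 ≈ 99.070.


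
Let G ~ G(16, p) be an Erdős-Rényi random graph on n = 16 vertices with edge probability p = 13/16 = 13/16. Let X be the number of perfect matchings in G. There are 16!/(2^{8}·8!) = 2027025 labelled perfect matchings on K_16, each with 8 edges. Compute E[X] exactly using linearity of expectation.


K_16 has 16!/(2^{8}·8!) = 2027025 labelled perfect matchings.
For each such perfect matching H, let X_H = 1 if all 8 edges of H are present in G. Then P[X_H = 1] = p^{8} = (13/16)^{8} = 815730721/4294967296.
By linearity of expectation: E[X] = Σ_H E[X_H] = 2027025 · p^{8} = 2027025 · 815730721/4294967296 = 1653506564735025/4294967296.
Numerically: E[X] ≈ 3.85e+05.

E[X] = 2027025 · (13/16)^{8} = 1653506564735025/4294967296 ≈ 3.85e+05.


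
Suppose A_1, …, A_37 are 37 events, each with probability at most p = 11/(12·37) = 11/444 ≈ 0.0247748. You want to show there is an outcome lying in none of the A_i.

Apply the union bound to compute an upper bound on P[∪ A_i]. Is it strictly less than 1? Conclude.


Union bound: P[∪_{i=1}^{37} A_i] ≤ Σ_i P[A_i] ≤ 37·p = 37·(11/444) = 11/12.
Numerically: 11/12 ≈ 0.9166667.
Is 11/12 < 1? YES.
Since P[∪ A_i] ≤ 11/12 < 1, the complement has P[∩ A_i^c] ≥ 1 − 11/12 = 1/12 > 0, so some outcome avoids every A_i.

37·p = 11/12 ≈ 0.9166667; existence CERTIFIED by the union bound.


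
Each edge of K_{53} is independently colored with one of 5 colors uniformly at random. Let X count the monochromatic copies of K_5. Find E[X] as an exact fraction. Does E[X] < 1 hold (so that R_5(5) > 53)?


E[X] = C(53, 5) · 5^{1 − 10} = 2869685 · 5^{−9} = 2869685/1953125.
As a reduced fraction: E[X] = 573937/390625 ≈ 1.4692787.
Is E[X] < 1? NO.
Since E[X] ≥ 1, the first-moment bound is inconclusive at n = 53; it does NOT by itself certify R_5(5) > 53.

E[X] = 573937/390625 ≈ 1.4692787; E[X] ≥ 1; first-moment method inconclusive here.


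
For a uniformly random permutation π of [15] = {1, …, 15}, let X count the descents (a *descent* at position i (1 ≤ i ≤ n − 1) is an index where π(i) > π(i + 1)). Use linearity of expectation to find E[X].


Write X = Σ X_I over i = 1, …, 14, with X_I the indicator of one descent.
There are 14 indicators.
For each fixed i, the pair (π(i), π(i+1)) is a uniformly random ordered pair of distinct values from {1, …, 15}; by symmetry P[π(i) > π(i+1)] = 1/2.
By linearity: E[X] = 14 · (1/2) = (15 − 1) · (1/2) = 7 ≈ 7.000000.

E[X] = 7 = 7.000000.


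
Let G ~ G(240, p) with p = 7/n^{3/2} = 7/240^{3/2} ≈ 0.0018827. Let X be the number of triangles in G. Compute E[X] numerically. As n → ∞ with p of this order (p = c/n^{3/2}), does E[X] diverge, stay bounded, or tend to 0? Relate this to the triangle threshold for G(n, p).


Number of potential triangles: C(240, 3) = 2275280.
Each occurs with probability p³ ≈ (0.0018827)³ ≈ 6.67334430e-09.
By linearity: E[X] = C(240, 3)·p³ ≈ 2275280 · 6.67334430e-09 ≈ 0.015184.
Since α = 3/2 > 1, p = c/n^{3/2} = o(1/n) is below the triangle threshold p ~ 1/n. Asymptotically E[X] ~ (c³/6)·n^{3(1−α)} = (7³/6)·n^{-1.5} → 0, so by Markov's inequality G has no triangles w.h.p.

E[X] ≈ 0.015184; in regime p = Θ(1/n^{3/2}) E[X] tends to 0 (below the triangle threshold p ~ 1/n).


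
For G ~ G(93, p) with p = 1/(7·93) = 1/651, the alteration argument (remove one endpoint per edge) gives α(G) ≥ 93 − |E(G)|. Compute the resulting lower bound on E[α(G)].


E[|E(G)|] = C(93, 2)·p = 4278 · (1/651) = 46/7.
E[α(G)] ≥ n − E[|E(G)|] = 93 − 46/7 = 605/7.
Numerically: ≈ 86.428571.
(This is only a lower bound; the true E[α(G)] may be larger.)

E[α(G)] ≥ 605/7 ≈ 86.428571.


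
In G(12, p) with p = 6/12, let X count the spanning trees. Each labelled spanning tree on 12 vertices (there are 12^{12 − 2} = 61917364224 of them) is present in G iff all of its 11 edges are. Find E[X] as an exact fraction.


K_12 has 12^{12 − 2} = 61917364224 labelled spanning trees.
For each such spanning tree H, let X_H = 1 if all 11 edges of H are present in G. Then P[X_H = 1] = p^{11} = (1/2)^{11} = 1/2048.
By linearity of expectation: E[X] = Σ_H E[X_H] = 61917364224 · p^{11} = 61917364224 · 1/2048 = 30233088.
Numerically: E[X] ≈ 3.02331e+07.

E[X] = 61917364224 · (1/2)^{11} = 30233088 ≈ 3.02331e+07.


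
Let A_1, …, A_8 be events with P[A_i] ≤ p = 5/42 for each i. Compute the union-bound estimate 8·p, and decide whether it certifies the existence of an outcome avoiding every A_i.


Union bound: P[∪_{i=1}^{8} A_i] ≤ Σ_i P[A_i] ≤ 8·p = 8·(5/42) = 20/21.
Numerically: 20/21 ≈ 0.952381.
Is 20/21 < 1? YES.
Since P[∪ A_i] ≤ 20/21 < 1, the complement has P[∩ A_i^c] ≥ 1 − 20/21 = 1/21 > 0, so some outcome avoids every A_i.

8·p = 20/21 ≈ 0.952381; existence CERTIFIED by the union bound.


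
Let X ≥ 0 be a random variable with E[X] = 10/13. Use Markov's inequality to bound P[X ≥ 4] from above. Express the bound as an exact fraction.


μ = E[X] = 10/13, a = 4.
Markov: P[X ≥ 4] ≤ μ/a = (10/13)/4 = 5/26.
Numerically: ≈ 0.1923.
(Since a = 4 > μ = 0.7692, the bound 5/26 is < 1 and informative.)

P[X ≥ 4] ≤ 5/26 ≈ 0.1923.


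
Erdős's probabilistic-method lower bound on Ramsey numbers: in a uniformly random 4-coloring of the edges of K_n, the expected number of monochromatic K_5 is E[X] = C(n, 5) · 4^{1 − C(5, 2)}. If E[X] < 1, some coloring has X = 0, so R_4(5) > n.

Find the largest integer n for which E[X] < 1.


We need C(n, 5) · 4^{1 − 10} < 1, i.e. C(n, 5) < 4^{10 − 1} = 262144.
Check values of n near the boundary:
  n = 28: C(28, 5) = 98280; 98280 < 262144? YES
  n = 29: C(29, 5) = 118755; 118755 < 262144? YES
  n = 30: C(30, 5) = 142506; 142506 < 262144? YES
  n = 31: C(31, 5) = 169911; 169911 < 262144? YES
  n = 32: C(32, 5) = 201376; 201376 < 262144? YES
  n = 33: C(33, 5) = 237336; 237336 < 262144? YES
  n = 34: C(34, 5) = 278256; 278256 < 262144? NO
  n = 35: C(35, 5) = 324632; 324632 < 262144? NO
  n = 36: C(36, 5) = 376992; 376992 < 262144? NO
The largest n with C(n, 5) < 262144 is n = 33 (where E[X] = 29667/32768 ≈ 0.9053650). Hence R_4(5) > 33, i.e. R_4(5) ≥ 34.

Largest n = 33; hence R_4(5) > 33.


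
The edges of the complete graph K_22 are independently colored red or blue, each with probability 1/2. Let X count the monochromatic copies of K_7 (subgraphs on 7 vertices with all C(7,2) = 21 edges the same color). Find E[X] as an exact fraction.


Let X = Σ_S X_S over the C(22, 7) = 170544 subsets S of size 7, where X_S = 1 if the K_7 on S is monochromatic.
For a fixed S, the K_7 on S has C(7, 2) = 21 edges. P[all 21 edges red] = (1/2)^21, and likewise for blue, so P[monochromatic] = 2·(1/2)^21 = 2^{1 − 21} = 1/1048576.
By linearity of expectation: E[X] = C(22, 7) · 2^{1 − 21} = 170544 · 1/1048576 = 10659/65536.
Numerically: E[X] ≈ 0.16264.

E[X] = C(22,7)·2^(1−C(7,2)) = 10659/65536 ≈ 0.16264.


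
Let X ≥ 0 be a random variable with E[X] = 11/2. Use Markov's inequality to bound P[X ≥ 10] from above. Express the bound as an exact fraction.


μ = E[X] = 11/2, a = 10.
Markov: P[X ≥ 10] ≤ μ/a = (11/2)/10 = 11/20.
Numerically: ≈ 0.550000.
(Since a = 10 > μ = 5.500000, the bound 11/20 is < 1 and informative.)

P[X ≥ 10] ≤ 11/20 ≈ 0.550000.


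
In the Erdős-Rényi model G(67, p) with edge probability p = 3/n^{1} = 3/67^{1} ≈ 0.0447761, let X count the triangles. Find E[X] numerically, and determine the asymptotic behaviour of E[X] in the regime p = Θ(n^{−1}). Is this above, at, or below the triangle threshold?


Number of potential triangles: C(67, 3) = 47905.
Each occurs with probability p³ ≈ (0.0447761)³ ≈ 8.97716807e-05.
By linearity: E[X] = C(67, 3)·p³ ≈ 47905 · 8.97716807e-05 ≈ 4.300512.
Here α = 1, so p = 3/n is exactly at the triangle threshold p ~ 1/n. Asymptotically E[X] → c³/6 = 3³/6 = 9/2 ≈ 4.500000, a bounded constant. In this regime the triangle count is asymptotically Poisson(c³/6).

E[X] ≈ 4.300512; in regime p = Θ(1/n^{1}) E[X] stays bounded (at the triangle threshold p ~ 1/n).


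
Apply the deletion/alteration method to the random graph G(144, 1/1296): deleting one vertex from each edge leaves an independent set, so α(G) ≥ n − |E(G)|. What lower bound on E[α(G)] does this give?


E[|E(G)|] = C(144, 2)·p = 10296 · (1/1296) = 143/18.
E[α(G)] ≥ n − E[|E(G)|] = 144 − 143/18 = 2449/18.
Numerically: ≈ 136.055556.
(This is only a lower bound; the true E[α(G)] may be larger.)

E[α(G)] ≥ 2449/18 ≈ 136.055556.


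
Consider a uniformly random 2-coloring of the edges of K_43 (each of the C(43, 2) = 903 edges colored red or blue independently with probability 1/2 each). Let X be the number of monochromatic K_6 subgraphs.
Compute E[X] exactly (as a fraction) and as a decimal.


Let X = Σ_S X_S over the C(43, 6) = 6096454 subsets S of size 6, where X_S = 1 if the K_6 on S is monochromatic.
For a fixed S, the K_6 on S has C(6, 2) = 15 edges. P[all 15 edges red] = (1/2)^15, and likewise for blue, so P[monochromatic] = 2·(1/2)^15 = 2^{1 − 15} = 1/16384.
Summing: E[X] = C(43, 6) · 2^{1 − 15} = 6096454 · 1/16384 = 3048227/8192.
Numerically: E[X] ≈ 372.098022.

E[X] = C(43,6)·2^(1−C(6,2)) = 3048227/8192 ≈ 372.098022.


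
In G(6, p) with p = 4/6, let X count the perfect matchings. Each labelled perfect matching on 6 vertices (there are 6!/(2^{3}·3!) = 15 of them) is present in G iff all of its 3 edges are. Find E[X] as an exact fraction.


K_6 has 6!/(2^{3}·3!) = 15 labelled perfect matchings.
For each such perfect matching H, let X_H = 1 if all 3 edges of H are present in G. Then P[X_H = 1] = p^{3} = (2/3)^{3} = 8/27.
Summing the indicators: E[X] = Σ_H E[X_H] = 15 · p^{3} = 15 · 8/27 = 40/9.
Numerically: E[X] ≈ 4.44444.

E[X] = 15 · (2/3)^{3} = 40/9 ≈ 4.44444.


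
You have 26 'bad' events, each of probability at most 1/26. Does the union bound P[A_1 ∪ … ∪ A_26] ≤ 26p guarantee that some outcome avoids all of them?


Union bound: P[∪_{i=1}^{26} A_i] ≤ Σ_i P[A_i] ≤ 26·p = 26·(1/26) = 1.
Numerically: 1 ≈ 1.000000.
Is 1 < 1? NO.
Since the bound 1 is ≥ 1, the union bound is uninformative here; it does NOT by itself certify existence.

26·p = 1 ≈ 1.000000; existence NOT certified by the union bound.


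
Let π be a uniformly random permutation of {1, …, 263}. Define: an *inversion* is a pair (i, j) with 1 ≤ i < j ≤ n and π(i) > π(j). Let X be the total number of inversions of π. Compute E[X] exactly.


Write X = Σ X_I over the C(263, 2) = 34453 pairs i < j, with X_I the indicator of one inversion.
There are 34453 indicators.
For each fixed pair i < j, the values π(i) and π(j) are two distinct elements of {1, …, 263} in uniformly random order; by symmetry P[π(i) > π(j)] = 1/2.
By linearity: E[X] = 34453 · (1/2) = C(263, 2) · (1/2) = 34453/2 = 34453/2 ≈ 17226.5000.

E[X] = 34453/2 = 17226.5000.


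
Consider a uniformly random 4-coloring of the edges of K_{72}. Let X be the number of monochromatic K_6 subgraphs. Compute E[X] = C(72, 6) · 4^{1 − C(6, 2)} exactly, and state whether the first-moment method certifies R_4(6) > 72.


E[X] = C(72, 6) · 4^{1 − 15} = 156238908 · 4^{−14} = 156238908/268435456.
As a reduced fraction: E[X] = 39059727/67108864 ≈ 0.5820353.
Is E[X] < 1? YES.
Since E[X] < 1, there exists a 4-coloring of K_{72} with no monochromatic K_6; hence R_4(6) > 72.

E[X] = 39059727/67108864 ≈ 0.5820353; E[X] < 1, so R_4(6) > 72.


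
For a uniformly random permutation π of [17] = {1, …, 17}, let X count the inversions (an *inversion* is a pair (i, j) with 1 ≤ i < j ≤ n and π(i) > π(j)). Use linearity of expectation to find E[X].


Write X = Σ X_I over the C(17, 2) = 136 pairs i < j, with X_I the indicator of one inversion.
There are 136 indicators.
For each fixed pair i < j, the values π(i) and π(j) are two distinct elements of {1, …, 17} in uniformly random order; by symmetry P[π(i) > π(j)] = 1/2.
By linearity: E[X] = 136 · (1/2) = C(17, 2) · (1/2) = 136/2 = 68 ≈ 68.0000.

E[X] = 68 = 68.0000.


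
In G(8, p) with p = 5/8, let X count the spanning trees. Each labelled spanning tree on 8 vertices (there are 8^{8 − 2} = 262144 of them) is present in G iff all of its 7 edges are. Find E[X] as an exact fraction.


K_8 has 8^{8 − 2} = 262144 labelled spanning trees.
For each such spanning tree H, let X_H = 1 if all 7 edges of H are present in G. Then P[X_H = 1] = p^{7} = (5/8)^{7} = 78125/2097152.
By linearity: E[X] = Σ_H E[X_H] = 262144 · p^{7} = 262144 · 78125/2097152 = 78125/8.
Numerically: E[X] ≈ 9.77e+03.

E[X] = 262144 · (5/8)^{7} = 78125/8 ≈ 9.77e+03.


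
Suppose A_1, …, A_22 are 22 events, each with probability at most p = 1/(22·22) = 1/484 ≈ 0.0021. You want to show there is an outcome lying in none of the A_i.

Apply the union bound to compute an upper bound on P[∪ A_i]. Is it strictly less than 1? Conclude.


Union bound: P[∪_{i=1}^{22} A_i] ≤ Σ_i P[A_i] ≤ 22·p = 22·(1/484) = 1/22.
Numerically: 1/22 ≈ 0.0455.
Is 1/22 < 1? YES.
Since P[∪ A_i] ≤ 1/22 < 1, the complement has P[∩ A_i^c] ≥ 1 − 1/22 = 21/22 > 0, so some outcome avoids every A_i.

22·p = 1/22 ≈ 0.0455; existence CERTIFIED by the union bound.


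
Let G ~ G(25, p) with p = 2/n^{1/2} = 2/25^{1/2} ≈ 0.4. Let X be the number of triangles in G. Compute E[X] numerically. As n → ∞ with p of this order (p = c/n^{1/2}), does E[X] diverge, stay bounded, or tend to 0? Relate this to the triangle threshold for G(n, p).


Number of potential triangles: C(25, 3) = 2300.
Each occurs with probability p³ ≈ (0.4)³ ≈ 6.4000000e-02.
By linearity: E[X] = C(25, 3)·p³ ≈ 2300 · 6.4000000e-02 ≈ 147.20000.
Since α = 1/2 < 1, p = c/n^{1/2} ≫ 1/n is above the triangle threshold p ~ 1/n. Asymptotically E[X] ~ (c³/6)·n^{3(1−α)} = (2³/6)·n^{1.5} → ∞; triangles are abundant w.h.p.

E[X] ≈ 147.20000; in regime p = Θ(1/n^{1/2}) E[X] diverges (above the triangle threshold p ~ 1/n).


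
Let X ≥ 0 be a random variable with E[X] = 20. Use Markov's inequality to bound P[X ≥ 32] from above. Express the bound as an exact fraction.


μ = E[X] = 20, a = 32.
Markov: P[X ≥ 32] ≤ μ/a = (20)/32 = 5/8.
Numerically: ≈ 0.625000.
(Since a = 32 > μ = 20.000000, the bound 5/8 is < 1 and informative.)

P[X ≥ 32] ≤ 5/8 ≈ 0.625000.


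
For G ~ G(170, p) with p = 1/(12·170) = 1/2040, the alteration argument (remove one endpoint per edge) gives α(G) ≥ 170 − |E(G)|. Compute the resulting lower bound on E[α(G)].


E[|E(G)|] = C(170, 2)·p = 14365 · (1/2040) = 169/24.
E[α(G)] ≥ n − E[|E(G)|] = 170 − 169/24 = 3911/24.
Numerically: ≈ 162.95833.
(This is only a lower bound; the true E[α(G)] may be larger.)

E[α(G)] ≥ 3911/24 ≈ 162.95833.


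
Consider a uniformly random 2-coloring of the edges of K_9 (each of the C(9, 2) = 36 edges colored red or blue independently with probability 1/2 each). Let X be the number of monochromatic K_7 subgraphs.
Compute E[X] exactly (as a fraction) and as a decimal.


Let X = Σ_S X_S over the C(9, 7) = 36 subsets S of size 7, where X_S = 1 if the K_7 on S is monochromatic.
For a fixed S, the K_7 on S has C(7, 2) = 21 edges. P[all 21 edges red] = (1/2)^21, and likewise for blue, so P[monochromatic] = 2·(1/2)^21 = 2^{1 − 21} = 1/1048576.
Summing: E[X] = C(9, 7) · 2^{1 − 21} = 36 · 1/1048576 = 9/262144.
Numerically: E[X] ≈ 0.0000.

E[X] = C(9,7)·2^(1−C(7,2)) = 9/262144 ≈ 0.0000.


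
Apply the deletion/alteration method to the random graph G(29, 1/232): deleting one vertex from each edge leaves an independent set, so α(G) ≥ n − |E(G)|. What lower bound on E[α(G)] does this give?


E[|E(G)|] = C(29, 2)·p = 406 · (1/232) = 7/4.
E[α(G)] ≥ n − E[|E(G)|] = 29 − 7/4 = 109/4.
Numerically: ≈ 27.25000.
(This is only a lower bound; the true E[α(G)] may be larger.)

E[α(G)] ≥ 109/4 ≈ 27.25000.


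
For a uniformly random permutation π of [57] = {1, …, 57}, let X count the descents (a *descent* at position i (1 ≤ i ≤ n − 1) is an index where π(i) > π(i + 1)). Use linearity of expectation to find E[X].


Write X = Σ X_I over i = 1, …, 56, with X_I the indicator of one descent.
There are 56 indicators.
For each fixed i, the pair (π(i), π(i+1)) is a uniformly random ordered pair of distinct values from {1, …, 57}; by symmetry P[π(i) > π(i+1)] = 1/2.
By linearity: E[X] = 56 · (1/2) = (57 − 1) · (1/2) = 28 ≈ 28.00000.

E[X] = 28 = 28.00000.


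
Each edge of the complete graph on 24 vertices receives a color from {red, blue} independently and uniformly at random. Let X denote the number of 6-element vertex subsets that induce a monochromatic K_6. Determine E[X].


Let X = Σ_S X_S over the C(24, 6) = 134596 subsets S of size 6, where X_S = 1 if the K_6 on S is monochromatic.
For a fixed S, the K_6 on S has C(6, 2) = 15 edges. P[all 15 edges red] = (1/2)^15, and likewise for blue, so P[monochromatic] = 2·(1/2)^15 = 2^{1 − 15} = 1/16384.
By linearity: E[X] = C(24, 6) · 2^{1 − 15} = 134596 · 1/16384 = 33649/4096.
Numerically: E[X] ≈ 8.2151.

E[X] = C(24,6)·2^(1−C(6,2)) = 33649/4096 ≈ 8.2151.


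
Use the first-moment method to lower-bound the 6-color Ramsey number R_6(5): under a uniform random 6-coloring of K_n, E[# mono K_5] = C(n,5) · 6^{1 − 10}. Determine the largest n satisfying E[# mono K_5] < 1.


We need C(n, 5) · 6^{1 − 10} < 1, i.e. C(n, 5) < 6^{10 − 1} = 10077696.
Check values of n near the boundary:
  n = 63: C(63, 5) = 7028847; 7028847 < 10077696? YES
  n = 64: C(64, 5) = 7624512; 7624512 < 10077696? YES
  n = 65: C(65, 5) = 8259888; 8259888 < 10077696? YES
  n = 66: C(66, 5) = 8936928; 8936928 < 10077696? YES
  n = 67: C(67, 5) = 9657648; 9657648 < 10077696? YES
  n = 68: C(68, 5) = 10424128; 10424128 < 10077696? NO
  n = 69: C(69, 5) = 11238513; 11238513 < 10077696? NO
The largest n with C(n, 5) < 10077696 is n = 67 (where E[X] = 67067/69984 ≈ 0.958319). Hence R_6(5) > 67, i.e. R_6(5) ≥ 68.

Largest n = 67; hence R_6(5) > 67.


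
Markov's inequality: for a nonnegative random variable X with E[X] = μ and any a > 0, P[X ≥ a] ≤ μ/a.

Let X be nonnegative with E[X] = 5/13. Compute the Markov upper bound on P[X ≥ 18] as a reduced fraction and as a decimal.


μ = E[X] = 5/13, a = 18.
Markov: P[X ≥ 18] ≤ μ/a = (5/13)/18 = 5/234.
Numerically: ≈ 0.0214.
(Since a = 18 > μ = 0.3846, the bound 5/234 is < 1 and informative.)

P[X ≥ 18] ≤ 5/234 ≈ 0.0214.


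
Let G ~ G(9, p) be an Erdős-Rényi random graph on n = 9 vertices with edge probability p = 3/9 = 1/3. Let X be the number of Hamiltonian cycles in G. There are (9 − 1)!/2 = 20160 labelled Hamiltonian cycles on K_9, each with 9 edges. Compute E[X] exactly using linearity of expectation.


K_9 has (9 − 1)!/2 = 20160 labelled Hamiltonian cycles.
For each such Hamiltonian cycle H, let X_H = 1 if all 9 edges of H are present in G. Then P[X_H = 1] = p^{9} = (1/3)^{9} = 1/19683.
By linearity: E[X] = Σ_H E[X_H] = 20160 · p^{9} = 20160 · 1/19683 = 2240/2187.
Numerically: E[X] ≈ 1.0242.

E[X] = 20160 · (1/3)^{9} = 2240/2187 ≈ 1.0242.


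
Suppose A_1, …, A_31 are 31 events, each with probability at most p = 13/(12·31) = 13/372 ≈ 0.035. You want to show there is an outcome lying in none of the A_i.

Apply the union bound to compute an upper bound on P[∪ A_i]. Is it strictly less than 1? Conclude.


Union bound: P[∪_{i=1}^{31} A_i] ≤ Σ_i P[A_i] ≤ 31·p = 31·(13/372) = 13/12.
Numerically: 13/12 ≈ 1.083.
Is 13/12 < 1? NO.
Since the bound 13/12 is ≥ 1, the union bound is uninformative here; it does NOT by itself certify existence.

31·p = 13/12 ≈ 1.083; existence NOT certified by the union bound.


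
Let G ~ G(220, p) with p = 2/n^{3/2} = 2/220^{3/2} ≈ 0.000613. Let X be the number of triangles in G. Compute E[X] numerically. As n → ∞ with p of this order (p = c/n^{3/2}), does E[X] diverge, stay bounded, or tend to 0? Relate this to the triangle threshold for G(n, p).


Number of potential triangles: C(220, 3) = 1750540.
Each occurs with probability p³ ≈ (0.000613)³ ≈ 2.30244e-10.
By linearity: E[X] = C(220, 3)·p³ ≈ 1750540 · 2.30244e-10 ≈ 0.000.
Since α = 3/2 > 1, p = c/n^{3/2} = o(1/n) is below the triangle threshold p ~ 1/n. Asymptotically E[X] ~ (c³/6)·n^{3(1−α)} = (2³/6)·n^{-1.5} → 0, so by Markov's inequality G has no triangles w.h.p.

E[X] ≈ 0.000; in regime p = Θ(1/n^{3/2}) E[X] tends to 0 (below the triangle threshold p ~ 1/n).


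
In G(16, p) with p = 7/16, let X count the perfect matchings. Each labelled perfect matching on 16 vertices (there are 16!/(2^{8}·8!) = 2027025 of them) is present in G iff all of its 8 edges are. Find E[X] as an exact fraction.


K_16 has 16!/(2^{8}·8!) = 2027025 labelled perfect matchings.
For each such perfect matching H, let X_H = 1 if all 8 edges of H are present in G. Then P[X_H = 1] = p^{8} = (7/16)^{8} = 5764801/4294967296.
By linearity: E[X] = Σ_H E[X_H] = 2027025 · p^{8} = 2027025 · 5764801/4294967296 = 11685395747025/4294967296.
Numerically: E[X] ≈ 2720.7.

E[X] = 2027025 · (7/16)^{8} = 11685395747025/4294967296 ≈ 2720.7.


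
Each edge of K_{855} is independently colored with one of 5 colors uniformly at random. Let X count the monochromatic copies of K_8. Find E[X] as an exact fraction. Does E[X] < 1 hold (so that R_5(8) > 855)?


E[X] = C(855, 8) · 5^{1 − 28} = 6854000254398702450 · 5^{−27} = 6854000254398702450/7450580596923828125.
As a reduced fraction: E[X] = 274160010175948098/298023223876953125 ≈ 0.920.
Is E[X] < 1? YES.
Since E[X] < 1, there exists a 5-coloring of K_{855} with no monochromatic K_8; hence R_5(8) > 855.

E[X] = 274160010175948098/298023223876953125 ≈ 0.920; E[X] < 1, so R_5(8) > 855.


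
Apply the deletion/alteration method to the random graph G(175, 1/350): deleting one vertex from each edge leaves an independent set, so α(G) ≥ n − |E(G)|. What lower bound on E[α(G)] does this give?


E[|E(G)|] = C(175, 2)·p = 15225 · (1/350) = 87/2.
E[α(G)] ≥ n − E[|E(G)|] = 175 − 87/2 = 263/2.
Numerically: ≈ 131.500.
(This is only a lower bound; the true E[α(G)] may be larger.)

E[α(G)] ≥ 263/2 ≈ 131.500.


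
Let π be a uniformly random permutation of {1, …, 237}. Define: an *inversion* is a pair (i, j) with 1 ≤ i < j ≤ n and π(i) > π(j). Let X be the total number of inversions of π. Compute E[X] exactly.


Write X = Σ X_I over the C(237, 2) = 27966 pairs i < j, with X_I the indicator of one inversion.
There are 27966 indicators.
For each fixed pair i < j, the values π(i) and π(j) are two distinct elements of {1, …, 237} in uniformly random order; by symmetry P[π(i) > π(j)] = 1/2.
By linearity: E[X] = 27966 · (1/2) = C(237, 2) · (1/2) = 27966/2 = 13983 ≈ 13983.0000.

E[X] = 13983 = 13983.0000.


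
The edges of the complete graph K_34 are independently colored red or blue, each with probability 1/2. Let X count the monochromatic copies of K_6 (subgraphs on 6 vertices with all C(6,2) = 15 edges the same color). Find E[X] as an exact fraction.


Let X = Σ_S X_S over the C(34, 6) = 1344904 subsets S of size 6, where X_S = 1 if the K_6 on S is monochromatic.
For a fixed S, the K_6 on S has C(6, 2) = 15 edges. P[all 15 edges red] = (1/2)^15, and likewise for blue, so P[monochromatic] = 2·(1/2)^15 = 2^{1 − 15} = 1/16384.
Summing: E[X] = C(34, 6) · 2^{1 − 15} = 1344904 · 1/16384 = 168113/2048.
Numerically: E[X] ≈ 82.08643.

E[X] = C(34,6)·2^(1−C(6,2)) = 168113/2048 ≈ 82.08643.


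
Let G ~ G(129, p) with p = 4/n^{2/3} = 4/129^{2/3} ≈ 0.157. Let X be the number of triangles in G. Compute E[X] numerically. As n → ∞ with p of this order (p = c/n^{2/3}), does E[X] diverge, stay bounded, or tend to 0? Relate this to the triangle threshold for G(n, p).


Number of potential triangles: C(129, 3) = 349504.
Each occurs with probability p³ ≈ (0.157)³ ≈ 3.84592e-03.
By linearity: E[X] = C(129, 3)·p³ ≈ 349504 · 3.84592e-03 ≈ 1344.165.
Since α = 2/3 < 1, p = c/n^{2/3} ≫ 1/n is above the triangle threshold p ~ 1/n. Asymptotically E[X] ~ (c³/6)·n^{3(1−α)} = (4³/6)·n^{1} → ∞; triangles are abundant w.h.p.

E[X] ≈ 1344.165; in regime p = Θ(1/n^{2/3}) E[X] diverges (above the triangle threshold p ~ 1/n).


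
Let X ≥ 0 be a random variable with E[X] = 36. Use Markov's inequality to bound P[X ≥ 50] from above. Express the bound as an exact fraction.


μ = E[X] = 36, a = 50.
Markov: P[X ≥ 50] ≤ μ/a = (36)/50 = 18/25.
Numerically: ≈ 0.720000.
(Since a = 50 > μ = 36.000000, the bound 18/25 is < 1 and informative.)

P[X ≥ 50] ≤ 18/25 ≈ 0.720000.


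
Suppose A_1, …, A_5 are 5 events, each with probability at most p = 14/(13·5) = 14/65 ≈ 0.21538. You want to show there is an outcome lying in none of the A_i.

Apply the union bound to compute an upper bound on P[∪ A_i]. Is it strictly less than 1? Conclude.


Union bound: P[∪_{i=1}^{5} A_i] ≤ Σ_i P[A_i] ≤ 5·p = 5·(14/65) = 14/13.
Numerically: 14/13 ≈ 1.07692.
Is 14/13 < 1? NO.
Since the bound 14/13 is ≥ 1, the union bound is uninformative here; it does NOT by itself certify existence.

5·p = 14/13 ≈ 1.07692; existence NOT certified by the union bound.


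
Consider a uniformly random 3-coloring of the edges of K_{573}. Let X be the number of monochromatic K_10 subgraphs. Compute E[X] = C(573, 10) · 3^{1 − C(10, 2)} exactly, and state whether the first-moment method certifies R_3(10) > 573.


E[X] = C(573, 10) · 3^{1 − 45} = 971597135635805762226 · 3^{−44} = 971597135635805762226/984770902183611232881.
As a reduced fraction: E[X] = 35985079097622435638/36472996377170786403 ≈ 0.986623.
Is E[X] < 1? YES.
Since E[X] < 1, there exists a 3-coloring of K_{573} with no monochromatic K_10; hence R_3(10) > 573.

E[X] = 35985079097622435638/36472996377170786403 ≈ 0.986623; E[X] < 1, so R_3(10) > 573.


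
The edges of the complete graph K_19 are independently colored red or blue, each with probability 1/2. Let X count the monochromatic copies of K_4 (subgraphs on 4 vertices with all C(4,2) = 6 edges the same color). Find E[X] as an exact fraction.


Let X = Σ_S X_S over the C(19, 4) = 3876 subsets S of size 4, where X_S = 1 if the K_4 on S is monochromatic.
For a fixed S, the K_4 on S has C(4, 2) = 6 edges. P[all 6 edges red] = (1/2)^6, and likewise for blue, so P[monochromatic] = 2·(1/2)^6 = 2^{1 − 6} = 1/32.
Summing: E[X] = C(19, 4) · 2^{1 − 6} = 3876 · 1/32 = 969/8.
Numerically: E[X] ≈ 121.125000.

E[X] = C(19,4)·2^(1−C(4,2)) = 969/8 ≈ 121.125000.


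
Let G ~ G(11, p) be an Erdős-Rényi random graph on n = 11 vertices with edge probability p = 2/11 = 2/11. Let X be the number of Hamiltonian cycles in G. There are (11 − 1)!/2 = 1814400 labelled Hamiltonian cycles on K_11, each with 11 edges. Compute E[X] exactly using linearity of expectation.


K_11 has (11 − 1)!/2 = 1814400 labelled Hamiltonian cycles.
For each such Hamiltonian cycle H, let X_H = 1 if all 11 edges of H are present in G. Then P[X_H = 1] = p^{11} = (2/11)^{11} = 2048/285311670611.
By linearity: E[X] = Σ_H E[X_H] = 1814400 · p^{11} = 1814400 · 2048/285311670611 = 3715891200/285311670611.
Numerically: E[X] ≈ 0.013024.

E[X] = 1814400 · (2/11)^{11} = 3715891200/285311670611 ≈ 0.013024.


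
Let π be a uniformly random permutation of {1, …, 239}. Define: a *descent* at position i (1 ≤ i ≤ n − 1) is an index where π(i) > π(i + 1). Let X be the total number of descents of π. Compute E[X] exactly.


Write X = Σ X_I over i = 1, …, 238, with X_I the indicator of one descent.
There are 238 indicators.
For each fixed i, the pair (π(i), π(i+1)) is a uniformly random ordered pair of distinct values from {1, …, 239}; by symmetry P[π(i) > π(i+1)] = 1/2.
By linearity: E[X] = 238 · (1/2) = (239 − 1) · (1/2) = 119 ≈ 119.00000.

E[X] = 119 = 119.00000.


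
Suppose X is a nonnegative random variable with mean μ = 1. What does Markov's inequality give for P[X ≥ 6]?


μ = E[X] = 1, a = 6.
Markov: P[X ≥ 6] ≤ μ/a = (1)/6 = 1/6.
Numerically: ≈ 0.16667.
(Since a = 6 > μ = 1.00000, the bound 1/6 is < 1 and informative.)

P[X ≥ 6] ≤ 1/6 ≈ 0.16667.


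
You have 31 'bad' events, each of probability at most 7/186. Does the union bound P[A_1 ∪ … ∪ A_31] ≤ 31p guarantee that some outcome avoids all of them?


Union bound: P[∪_{i=1}^{31} A_i] ≤ Σ_i P[A_i] ≤ 31·p = 31·(7/186) = 7/6.
Numerically: 7/6 ≈ 1.16667.
Is 7/6 < 1? NO.
Since the bound 7/6 is ≥ 1, the union bound is uninformative here; it does NOT by itself certify existence.

31·p = 7/6 ≈ 1.16667; existence NOT certified by the union bound.


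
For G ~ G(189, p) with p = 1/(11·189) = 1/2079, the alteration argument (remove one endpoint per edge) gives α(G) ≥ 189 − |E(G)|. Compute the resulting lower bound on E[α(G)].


E[|E(G)|] = C(189, 2)·p = 17766 · (1/2079) = 94/11.
E[α(G)] ≥ n − E[|E(G)|] = 189 − 94/11 = 1985/11.
Numerically: ≈ 180.4545.
(This is only a lower bound; the true E[α(G)] may be larger.)

E[α(G)] ≥ 1985/11 ≈ 180.4545.


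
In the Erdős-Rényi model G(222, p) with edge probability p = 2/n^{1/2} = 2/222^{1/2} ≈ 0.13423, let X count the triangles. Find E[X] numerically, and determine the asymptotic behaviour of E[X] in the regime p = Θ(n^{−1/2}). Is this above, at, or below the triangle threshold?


Number of potential triangles: C(222, 3) = 1798940.
Each occurs with probability p³ ≈ (0.13423)³ ≈ 2.4185804e-03.
By linearity: E[X] = C(222, 3)·p³ ≈ 1798940 · 2.4185804e-03 ≈ 4350.88099.
Since α = 1/2 < 1, p = c/n^{1/2} ≫ 1/n is above the triangle threshold p ~ 1/n. Asymptotically E[X] ~ (c³/6)·n^{3(1−α)} = (2³/6)·n^{1.5} → ∞; triangles are abundant w.h.p.

E[X] ≈ 4350.88099; in regime p = Θ(1/n^{1/2}) E[X] diverges (above the triangle threshold p ~ 1/n).


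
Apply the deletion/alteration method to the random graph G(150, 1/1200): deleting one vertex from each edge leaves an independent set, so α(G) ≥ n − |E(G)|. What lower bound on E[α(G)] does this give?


E[|E(G)|] = C(150, 2)·p = 11175 · (1/1200) = 149/16.
E[α(G)] ≥ n − E[|E(G)|] = 150 − 149/16 = 2251/16.
Numerically: ≈ 140.6875.
(This is only a lower bound; the true E[α(G)] may be larger.)

E[α(G)] ≥ 2251/16 ≈ 140.6875.


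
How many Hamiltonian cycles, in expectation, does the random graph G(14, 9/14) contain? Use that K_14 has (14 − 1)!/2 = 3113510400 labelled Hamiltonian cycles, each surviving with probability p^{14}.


K_14 has (14 − 1)!/2 = 3113510400 labelled Hamiltonian cycles.
For each such Hamiltonian cycle H, let X_H = 1 if all 14 edges of H are present in G. Then P[X_H = 1] = p^{14} = (9/14)^{14} = 22876792454961/11112006825558016.
Summing the indicators: E[X] = Σ_H E[X_H] = 3113510400 · p^{14} = 3113510400 · 22876792454961/11112006825558016 = 19873641525435994725/3100448333024.
Numerically: E[X] ≈ 6.40993e+06.

E[X] = 3113510400 · (9/14)^{14} = 19873641525435994725/3100448333024 ≈ 6.40993e+06.


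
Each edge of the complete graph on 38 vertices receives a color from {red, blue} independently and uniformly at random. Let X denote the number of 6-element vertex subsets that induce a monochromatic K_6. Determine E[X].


Let X = Σ_S X_S over the C(38, 6) = 2760681 subsets S of size 6, where X_S = 1 if the K_6 on S is monochromatic.
For a fixed S, the K_6 on S has C(6, 2) = 15 edges. P[all 15 edges red] = (1/2)^15, and likewise for blue, so P[monochromatic] = 2·(1/2)^15 = 2^{1 − 15} = 1/16384.
By linearity: E[X] = C(38, 6) · 2^{1 − 15} = 2760681 · 1/16384 = 2760681/16384.
Numerically: E[X] ≈ 168.498596.

E[X] = C(38,6)·2^(1−C(6,2)) = 2760681/16384 ≈ 168.498596.


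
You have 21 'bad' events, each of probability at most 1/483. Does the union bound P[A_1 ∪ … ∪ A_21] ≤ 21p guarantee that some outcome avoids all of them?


Union bound: P[∪_{i=1}^{21} A_i] ≤ Σ_i P[A_i] ≤ 21·p = 21·(1/483) = 1/23.
Numerically: 1/23 ≈ 0.043.
Is 1/23 < 1? YES.
Since P[∪ A_i] ≤ 1/23 < 1, the complement has P[∩ A_i^c] ≥ 1 − 1/23 = 22/23 > 0, so some outcome avoids every A_i.

21·p = 1/23 ≈ 0.043; existence CERTIFIED by the union bound.


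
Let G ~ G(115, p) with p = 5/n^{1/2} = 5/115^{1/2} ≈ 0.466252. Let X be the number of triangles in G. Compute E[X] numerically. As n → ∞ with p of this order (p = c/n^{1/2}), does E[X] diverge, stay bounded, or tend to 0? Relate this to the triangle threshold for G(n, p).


Number of potential triangles: C(115, 3) = 246905.
Each occurs with probability p³ ≈ (0.466252)³ ≈ 1.01359218e-01.
By linearity: E[X] = C(115, 3)·p³ ≈ 246905 · 1.01359218e-01 ≈ 25026.097791.
Since α = 1/2 < 1, p = c/n^{1/2} ≫ 1/n is above the triangle threshold p ~ 1/n. Asymptotically E[X] ~ (c³/6)·n^{3(1−α)} = (5³/6)·n^{1.5} → ∞; triangles are abundant w.h.p.

E[X] ≈ 25026.097791; in regime p = Θ(1/n^{1/2}) E[X] diverges (above the triangle threshold p ~ 1/n).


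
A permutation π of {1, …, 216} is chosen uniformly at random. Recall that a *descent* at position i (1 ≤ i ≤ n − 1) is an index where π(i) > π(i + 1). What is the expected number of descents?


Write X = Σ X_I over i = 1, …, 215, with X_I the indicator of one descent.
There are 215 indicators.
For each fixed i, the pair (π(i), π(i+1)) is a uniformly random ordered pair of distinct values from {1, …, 216}; by symmetry P[π(i) > π(i+1)] = 1/2.
By linearity: E[X] = 215 · (1/2) = (216 − 1) · (1/2) = 215/2 ≈ 107.5000.

E[X] = 215/2 = 107.5000.


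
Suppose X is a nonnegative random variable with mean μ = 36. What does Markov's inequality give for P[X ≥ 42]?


μ = E[X] = 36, a = 42.
Markov: P[X ≥ 42] ≤ μ/a = (36)/42 = 6/7.
Numerically: ≈ 0.8571.
(Since a = 42 > μ = 36.0000, the bound 6/7 is < 1 and informative.)

P[X ≥ 42] ≤ 6/7 ≈ 0.8571.


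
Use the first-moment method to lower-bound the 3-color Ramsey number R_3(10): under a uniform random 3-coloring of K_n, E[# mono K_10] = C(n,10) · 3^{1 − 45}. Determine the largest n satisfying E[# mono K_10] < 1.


We need C(n, 10) · 3^{1 − 45} < 1, i.e. C(n, 10) < 3^{45 − 1} = 984770902183611232881.
Check values of n near the boundary:
  n = 570: C(570, 10) = 921524823451961408691; 921524823451961408691 < 984770902183611232881? YES
  n = 571: C(571, 10) = 937951290893172842001; 937951290893172842001 < 984770902183611232881? YES
  n = 572: C(572, 10) = 954640815642161682606; 954640815642161682606 < 984770902183611232881? YES
  n = 573: C(573, 10) = 971597135635805762226; 971597135635805762226 < 984770902183611232881? YES
  n = 574: C(574, 10) = 988824035203816502691; 988824035203816502691 < 984770902183611232881? NO
The largest n with C(n, 10) < 984770902183611232881 is n = 573 (where E[X] = 35985079097622435638/36472996377170786403 ≈ 0.9866225). Hence R_3(10) > 573, i.e. R_3(10) ≥ 574.

Largest n = 573; hence R_3(10) > 573.


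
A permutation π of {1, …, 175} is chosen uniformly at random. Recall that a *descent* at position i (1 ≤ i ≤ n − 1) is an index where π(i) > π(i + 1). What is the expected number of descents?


Write X = Σ X_I over i = 1, …, 174, with X_I the indicator of one descent.
There are 174 indicators.
For each fixed i, the pair (π(i), π(i+1)) is a uniformly random ordered pair of distinct values from {1, …, 175}; by symmetry P[π(i) > π(i+1)] = 1/2.
By linearity: E[X] = 174 · (1/2) = (175 − 1) · (1/2) = 87 ≈ 87.0000.

E[X] = 87 = 87.0000.


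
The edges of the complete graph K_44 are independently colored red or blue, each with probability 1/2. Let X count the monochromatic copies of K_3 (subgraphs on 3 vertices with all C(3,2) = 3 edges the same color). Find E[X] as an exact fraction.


Let X = Σ_S X_S over the C(44, 3) = 13244 subsets S of size 3, where X_S = 1 if the K_3 on S is monochromatic.
For a fixed S, the K_3 on S has C(3, 2) = 3 edges. P[all 3 edges red] = (1/2)^3, and likewise for blue, so P[monochromatic] = 2·(1/2)^3 = 2^{1 − 3} = 1/4.
By linearity of expectation: E[X] = C(44, 3) · 2^{1 − 3} = 13244 · 1/4 = 3311.
Numerically: E[X] ≈ 3311.0000.

E[X] = C(44,3)·2^(1−C(3,2)) = 3311 ≈ 3311.0000.


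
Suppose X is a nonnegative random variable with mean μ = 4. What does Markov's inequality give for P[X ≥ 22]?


μ = E[X] = 4, a = 22.
Markov: P[X ≥ 22] ≤ μ/a = (4)/22 = 2/11.
Numerically: ≈ 0.18182.
(Since a = 22 > μ = 4.00000, the bound 2/11 is < 1 and informative.)

P[X ≥ 22] ≤ 2/11 ≈ 0.18182.


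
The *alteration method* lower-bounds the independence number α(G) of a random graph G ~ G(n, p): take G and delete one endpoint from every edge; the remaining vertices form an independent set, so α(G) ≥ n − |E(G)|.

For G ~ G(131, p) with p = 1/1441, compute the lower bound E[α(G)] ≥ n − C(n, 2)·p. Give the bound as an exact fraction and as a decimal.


E[|E(G)|] = C(131, 2)·p = 8515 · (1/1441) = 65/11.
E[α(G)] ≥ n − E[|E(G)|] = 131 − 65/11 = 1376/11.
Numerically: ≈ 125.0909.
(This is only a lower bound; the true E[α(G)] may be larger.)

E[α(G)] ≥ 1376/11 ≈ 125.0909.


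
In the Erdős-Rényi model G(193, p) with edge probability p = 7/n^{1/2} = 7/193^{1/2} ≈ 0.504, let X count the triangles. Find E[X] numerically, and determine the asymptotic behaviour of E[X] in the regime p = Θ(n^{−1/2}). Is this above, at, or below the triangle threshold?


Number of potential triangles: C(193, 3) = 1179616.
Each occurs with probability p³ ≈ (0.504)³ ≈ 1.27926e-01.
By linearity: E[X] = C(193, 3)·p³ ≈ 1179616 · 1.27926e-01 ≈ 150903.326.
Since α = 1/2 < 1, p = c/n^{1/2} ≫ 1/n is above the triangle threshold p ~ 1/n. Asymptotically E[X] ~ (c³/6)·n^{3(1−α)} = (7³/6)·n^{1.5} → ∞; triangles are abundant w.h.p.

E[X] ≈ 150903.326; in regime p = Θ(1/n^{1/2}) E[X] diverges (above the triangle threshold p ~ 1/n).


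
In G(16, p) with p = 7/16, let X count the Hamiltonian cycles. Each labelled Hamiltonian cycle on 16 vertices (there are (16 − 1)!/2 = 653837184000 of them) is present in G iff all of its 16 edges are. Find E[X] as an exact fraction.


K_16 has (16 − 1)!/2 = 653837184000 labelled Hamiltonian cycles.
For each such Hamiltonian cycle H, let X_H = 1 if all 16 edges of H are present in G. Then P[X_H = 1] = p^{16} = (7/16)^{16} = 33232930569601/18446744073709551616.
Summing the indicators: E[X] = Σ_H E[X_H] = 653837184000 · p^{16} = 653837184000 · 33232930569601/18446744073709551616 = 21219654042671322112875/18014398509481984.
Numerically: E[X] ≈ 1.178e+06.

E[X] = 653837184000 · (7/16)^{16} = 21219654042671322112875/18014398509481984 ≈ 1.178e+06.


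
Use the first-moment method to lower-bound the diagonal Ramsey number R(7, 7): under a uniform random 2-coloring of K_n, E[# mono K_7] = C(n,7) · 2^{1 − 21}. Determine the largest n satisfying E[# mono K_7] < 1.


We need C(n, 7) · 2^{1 − 21} < 1, i.e. C(n, 7) < 2^{21 − 1} = 1048576.
Check values of n near the boundary:
  n = 24: C(24, 7) = 346104; 346104 < 1048576? YES
  n = 25: C(25, 7) = 480700; 480700 < 1048576? YES
  n = 26: C(26, 7) = 657800; 657800 < 1048576? YES
  n = 27: C(27, 7) = 888030; 888030 < 1048576? YES
  n = 28: C(28, 7) = 1184040; 1184040 < 1048576? NO
  n = 29: C(29, 7) = 1560780; 1560780 < 1048576? NO
  n = 30: C(30, 7) = 2035800; 2035800 < 1048576? NO
The largest n with C(n, 7) < 1048576 is n = 27 (where E[X] = 444015/524288 ≈ 0.846891). Hence R(7, 7) > 27, i.e. R(7, 7) ≥ 28.

Largest n = 27; hence R(7, 7) > 27.
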